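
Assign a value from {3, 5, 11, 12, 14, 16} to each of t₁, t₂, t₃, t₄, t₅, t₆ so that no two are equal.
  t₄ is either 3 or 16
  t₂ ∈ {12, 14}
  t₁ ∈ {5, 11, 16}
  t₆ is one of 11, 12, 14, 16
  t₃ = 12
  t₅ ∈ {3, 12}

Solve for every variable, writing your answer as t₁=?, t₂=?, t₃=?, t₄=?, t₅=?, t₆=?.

t₁=5, t₂=14, t₃=12, t₄=16, t₅=3, t₆=11

t₃ has just one choice, so t₃ = 12. So t₂, t₅, t₆ can't be 12.
t₅ has just one choice, so t₅ = 3. Strike 3 from t₄.
t₂'s domain is down to {14}, so t₂ = 14. Remove 14 from t₆.
t₄ must be 16 (only option left). Remove 16 from t₁, t₆.
t₆ must be 11 (only option left). Strike 11 from t₁.
t₁'s domain is down to {5}, so t₁ = 5.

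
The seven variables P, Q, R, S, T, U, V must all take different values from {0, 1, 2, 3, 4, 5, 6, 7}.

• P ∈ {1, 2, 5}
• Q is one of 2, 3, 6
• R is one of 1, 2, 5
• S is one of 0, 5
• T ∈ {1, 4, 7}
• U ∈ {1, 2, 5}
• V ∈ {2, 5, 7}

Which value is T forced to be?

4

P, R, U between them cover only {1, 2, 5} — a naked triple. Remove those values from Q, S, T, V.
S has just one choice, so S = 0.
V's domain is down to {7}, so V = 7. So T can't be 7.
So T = 4.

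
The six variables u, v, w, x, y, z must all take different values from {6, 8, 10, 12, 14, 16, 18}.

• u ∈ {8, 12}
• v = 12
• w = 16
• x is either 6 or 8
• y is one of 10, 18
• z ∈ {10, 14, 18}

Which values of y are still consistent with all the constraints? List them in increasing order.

v's domain is down to {12}, so v = 12. Remove 12 from u.
That leaves w = 16.
u must be 8 (only option left). Remove 8 from x.
That leaves x = 6.
No further eliminations apply; y can still be any of 10, 18.

10, 18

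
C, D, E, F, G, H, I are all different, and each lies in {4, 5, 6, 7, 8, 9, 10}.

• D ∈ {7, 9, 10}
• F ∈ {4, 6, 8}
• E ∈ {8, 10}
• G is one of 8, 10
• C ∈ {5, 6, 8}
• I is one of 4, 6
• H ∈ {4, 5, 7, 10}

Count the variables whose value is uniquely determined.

3

The 7 variables draw from only 7 values {4, 5, 6, 7, 8, 9, 10}, so each is used; only D can be 9, hence D = 9.
The 6 still-open variables draw from only 6 values {4, 5, 6, 7, 8, 10}, so each is used; only H can be 7, hence H = 7.
The 5 still-open variables draw from only 5 values {4, 5, 6, 8, 10}, so each is used; only C can be 5, hence C = 5.
The 2 variables E and G are confined to {8, 10}, which locks those values in; drop them from F.
Determined: C=5, D=9, H=7. The other variables each still have more than one consistent value. That makes 3.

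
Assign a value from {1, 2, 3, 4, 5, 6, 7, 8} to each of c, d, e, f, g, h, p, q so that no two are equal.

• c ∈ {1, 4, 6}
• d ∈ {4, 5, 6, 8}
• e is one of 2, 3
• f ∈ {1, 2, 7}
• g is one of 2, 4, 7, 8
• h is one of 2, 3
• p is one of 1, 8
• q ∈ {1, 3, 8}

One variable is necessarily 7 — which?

f

Among the 8 variables, 5 fits only d (and all 8 values in {1, 2, 3, 4, 5, 6, 7, 8} must be used), so d = 5.
The 7 still-open variables draw from only 7 values {1, 2, 3, 4, 6, 7, 8}, so each is used; only c can be 6, hence c = 6.
The 6 still-open variables together cover exactly {1, 2, 3, 4, 7, 8} — 6 values for 6 variables — and 4 appears only in g's list, so g = 4.
The 5 still-open variables draw from only 5 values {1, 2, 3, 7, 8}, so each is used; only f can be 7, hence f = 7.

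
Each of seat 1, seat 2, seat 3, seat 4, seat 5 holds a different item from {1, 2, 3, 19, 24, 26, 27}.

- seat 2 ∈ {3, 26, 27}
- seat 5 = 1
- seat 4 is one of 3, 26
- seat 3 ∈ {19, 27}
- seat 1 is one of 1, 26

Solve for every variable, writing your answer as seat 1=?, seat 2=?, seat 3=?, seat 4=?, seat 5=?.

seat 5's domain is down to {1}, so seat 5 = 1. Eliminate 1 elsewhere: seat 1.
seat 1 must be 26 (only option left). Eliminate 26 elsewhere: seat 2, seat 4.
seat 4 has just one choice, so seat 4 = 3. Eliminate 3 elsewhere: seat 2.
seat 2 must be 27 (only option left). Eliminate 27 elsewhere: seat 3.
That leaves seat 3 = 19.

seat 1=26, seat 2=27, seat 3=19, seat 4=3, seat 5=1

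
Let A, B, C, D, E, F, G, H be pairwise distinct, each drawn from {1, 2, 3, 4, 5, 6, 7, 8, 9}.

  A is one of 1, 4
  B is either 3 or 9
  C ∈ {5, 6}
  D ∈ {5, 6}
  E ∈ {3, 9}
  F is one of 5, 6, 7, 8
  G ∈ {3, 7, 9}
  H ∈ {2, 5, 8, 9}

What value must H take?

B and E between them cover only {3, 9} — a naked pair. Remove those values from G, H.
That leaves G = 7. Remove 7 from F.
C and D between them cover only {5, 6} — a naked pair. Remove those values from F, H.
F has just one choice, so F = 8. So H can't be 8.
So H = 2.

2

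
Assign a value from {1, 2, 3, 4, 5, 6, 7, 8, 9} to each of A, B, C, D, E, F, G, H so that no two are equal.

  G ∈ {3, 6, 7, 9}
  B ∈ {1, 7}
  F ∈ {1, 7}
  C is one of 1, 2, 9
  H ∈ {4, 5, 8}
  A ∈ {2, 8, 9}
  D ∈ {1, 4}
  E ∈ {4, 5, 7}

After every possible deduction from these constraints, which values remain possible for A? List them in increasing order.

The 2 variables B and F are confined to {1, 7}, which locks those values in; drop them from C, D, E, G.
D's domain is down to {4}, so D = 4. Remove 4 from E, H.
That leaves E = 5. Strike 5 from H.
That leaves H = 8. Strike 8 from A.
A and C between them cover only {2, 9} — a naked pair. Remove those values from G.
No further eliminations apply; A can still be any of 2, 9.

2, 9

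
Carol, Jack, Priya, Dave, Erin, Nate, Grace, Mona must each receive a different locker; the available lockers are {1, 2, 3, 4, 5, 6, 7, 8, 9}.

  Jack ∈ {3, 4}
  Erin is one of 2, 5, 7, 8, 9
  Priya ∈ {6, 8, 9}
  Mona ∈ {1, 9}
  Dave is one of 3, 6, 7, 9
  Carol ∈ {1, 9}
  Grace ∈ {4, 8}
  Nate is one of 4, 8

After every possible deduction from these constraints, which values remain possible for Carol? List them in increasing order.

The 2 variables Carol and Mona are confined to {1, 9}, which locks those values in; drop them from Priya, Dave, Erin.
Nate and Grace share exactly the 2 values {4, 8}; by pigeonhole those values go to them, so strike 4, 8 from Jack, Priya, Erin.
Jack has just one choice, so Jack = 3. Remove 3 from Dave.
Priya has just one choice, so Priya = 6. Remove 6 from Dave.
That leaves Dave = 7. Remove 7 from Erin.
No further eliminations apply; Carol can still be any of 1, 9.

1, 9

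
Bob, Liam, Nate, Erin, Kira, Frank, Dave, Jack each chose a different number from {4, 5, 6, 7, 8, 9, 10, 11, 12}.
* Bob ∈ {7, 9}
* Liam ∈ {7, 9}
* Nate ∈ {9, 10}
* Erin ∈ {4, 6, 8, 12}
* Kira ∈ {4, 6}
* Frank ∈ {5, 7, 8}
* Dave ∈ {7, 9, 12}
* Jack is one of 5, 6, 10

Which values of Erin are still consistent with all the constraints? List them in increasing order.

4, 6, 8

The 2 variables Bob and Liam are confined to {7, 9}, which locks those values in; drop them from Nate, Frank, Dave.
Nate has just one choice, so Nate = 10. Eliminate 10 elsewhere: Jack.
Dave's domain is down to {12}, so Dave = 12. Eliminate 12 elsewhere: Erin.
No further eliminations apply; Erin can still be any of 4, 6, 8.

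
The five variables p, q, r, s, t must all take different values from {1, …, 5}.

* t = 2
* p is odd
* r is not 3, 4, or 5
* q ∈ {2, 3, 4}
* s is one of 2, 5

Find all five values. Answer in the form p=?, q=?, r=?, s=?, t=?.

p=3, q=4, r=1, s=5, t=2

t must be 2 (only option left). Eliminate 2 elsewhere: q, r, s.
r must be 1 (only option left). Eliminate 1 elsewhere: p.
s has just one choice, so s = 5. Remove 5 from p.
p's domain is down to {3}, so p = 3. So q can't be 3.
q must be 4 (only option left).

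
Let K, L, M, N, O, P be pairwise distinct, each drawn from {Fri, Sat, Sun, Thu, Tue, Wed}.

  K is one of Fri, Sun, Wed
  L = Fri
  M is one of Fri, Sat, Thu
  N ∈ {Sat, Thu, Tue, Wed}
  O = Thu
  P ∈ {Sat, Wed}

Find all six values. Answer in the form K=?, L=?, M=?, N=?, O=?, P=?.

L must be Fri (only option left). Strike Fri from K, M.
That leaves O = Thu. So M, N can't be Thu.
M has just one choice, so M = Sat. Strike Sat from N, P.
P has just one choice, so P = Wed. Remove Wed from K, N.
K's domain is down to {Sun}, so K = Sun.
N has just one choice, so N = Tue.

K=Sun, L=Fri, M=Sat, N=Tue, O=Thu, P=Wed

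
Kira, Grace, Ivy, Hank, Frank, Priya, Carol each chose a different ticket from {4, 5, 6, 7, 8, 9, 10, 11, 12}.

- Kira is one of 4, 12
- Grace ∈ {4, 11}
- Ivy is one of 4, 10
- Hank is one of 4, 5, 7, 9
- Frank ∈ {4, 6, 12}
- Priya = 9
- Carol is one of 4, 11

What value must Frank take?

Priya has just one choice, so Priya = 9. Remove 9 from Hank.
The 2 variables Grace and Carol are confined to {4, 11}, which locks those values in; drop them from Kira, Ivy, Hank, Frank.
Kira has just one choice, so Kira = 12. Strike 12 from Frank.
So Frank = 6.

6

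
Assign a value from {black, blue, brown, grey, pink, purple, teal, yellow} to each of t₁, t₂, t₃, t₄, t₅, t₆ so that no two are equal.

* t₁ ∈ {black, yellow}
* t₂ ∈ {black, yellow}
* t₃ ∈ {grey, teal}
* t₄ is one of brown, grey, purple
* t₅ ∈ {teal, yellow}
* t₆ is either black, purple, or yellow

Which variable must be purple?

Among the 6 variables, brown fits only t₄ (and all 6 values in {black, brown, grey, purple, teal, yellow} must be used), so t₄ = brown.
The 5 still-open variables draw from only 5 values {black, grey, purple, teal, yellow}, so each is used; only t₃ can be grey, hence t₃ = grey.
The 4 still-open variables draw from only 4 values {black, purple, teal, yellow}, so each is used; only t₆ can be purple, hence t₆ = purple.

t₆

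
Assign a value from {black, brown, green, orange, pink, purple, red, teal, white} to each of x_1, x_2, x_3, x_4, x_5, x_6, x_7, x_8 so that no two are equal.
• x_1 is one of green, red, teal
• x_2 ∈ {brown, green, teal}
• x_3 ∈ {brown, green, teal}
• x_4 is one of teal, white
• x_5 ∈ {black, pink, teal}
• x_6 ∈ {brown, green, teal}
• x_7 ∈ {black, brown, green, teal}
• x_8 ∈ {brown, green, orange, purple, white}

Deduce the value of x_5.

x_2, x_3, x_6 between them cover only {brown, green, teal} — a naked triple. Remove those values from x_1, x_4, x_5, x_7, x_8.
x_1's domain is down to {red}, so x_1 = red.
That leaves x_4 = white. Eliminate white elsewhere: x_8.
That leaves x_7 = black. Strike black from x_5.
So x_5 = pink.

pink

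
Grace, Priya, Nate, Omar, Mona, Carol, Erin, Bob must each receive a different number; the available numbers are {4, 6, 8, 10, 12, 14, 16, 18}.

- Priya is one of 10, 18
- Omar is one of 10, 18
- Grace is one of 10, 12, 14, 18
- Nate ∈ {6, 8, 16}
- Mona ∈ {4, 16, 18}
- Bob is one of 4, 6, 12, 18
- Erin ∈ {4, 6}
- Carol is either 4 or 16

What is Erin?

6

The 8 variables draw from only 8 values {4, 6, 8, 10, 12, 14, 16, 18}, so each is used; only Nate can be 8, hence Nate = 8.
The 7 still-open variables draw from only 7 values {4, 6, 10, 12, 14, 16, 18}, so each is used; only Grace can be 14, hence Grace = 14.
Among the 6 still-open variables, 12 fits only Bob (and all 6 values in {4, 6, 10, 12, 16, 18} must be used), so Bob = 12.
Among the 5 still-open variables, 6 fits only Erin (and all 5 values in {4, 6, 10, 16, 18} must be used), so Erin = 6.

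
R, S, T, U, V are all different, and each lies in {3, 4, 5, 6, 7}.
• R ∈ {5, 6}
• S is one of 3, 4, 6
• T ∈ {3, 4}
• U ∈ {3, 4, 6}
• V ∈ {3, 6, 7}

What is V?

The 5 variables together cover exactly {3, 4, 5, 6, 7} — 5 values for 5 variables — and 5 appears only in R's list, so R = 5.
The 4 still-open variables together cover exactly {3, 4, 6, 7} — 4 values for 4 variables — and 7 appears only in V's list, so V = 7.

7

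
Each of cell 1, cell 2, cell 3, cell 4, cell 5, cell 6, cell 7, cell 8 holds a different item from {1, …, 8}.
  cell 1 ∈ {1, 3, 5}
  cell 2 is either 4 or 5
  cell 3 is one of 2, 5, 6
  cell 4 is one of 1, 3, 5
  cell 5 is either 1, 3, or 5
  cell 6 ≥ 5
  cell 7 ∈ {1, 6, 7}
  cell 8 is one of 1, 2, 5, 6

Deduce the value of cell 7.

The 8 variables draw from only 8 values {1, 2, 3, 4, 5, 6, 7, 8}, so each is used; only cell 2 can be 4, hence cell 2 = 4.
Among the 7 still-open variables, 8 fits only cell 6 (and all 7 values in {1, 2, 3, 5, 6, 7, 8} must be used), so cell 6 = 8.
Among the 6 still-open variables, 7 fits only cell 7 (and all 6 values in {1, 2, 3, 5, 6, 7} must be used), so cell 7 = 7.

7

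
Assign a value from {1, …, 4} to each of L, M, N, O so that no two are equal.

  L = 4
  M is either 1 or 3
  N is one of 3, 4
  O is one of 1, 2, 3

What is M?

L has just one choice, so L = 4. Eliminate 4 elsewhere: N.
N must be 3 (only option left). Remove 3 from M, O.
So M = 1.

1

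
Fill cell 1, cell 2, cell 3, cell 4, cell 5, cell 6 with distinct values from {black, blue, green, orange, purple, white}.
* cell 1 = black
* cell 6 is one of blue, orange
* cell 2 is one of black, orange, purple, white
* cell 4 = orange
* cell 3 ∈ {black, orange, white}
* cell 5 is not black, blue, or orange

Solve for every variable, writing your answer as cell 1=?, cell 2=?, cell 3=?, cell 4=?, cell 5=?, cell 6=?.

cell 1 has just one choice, so cell 1 = black. Remove black from cell 2, cell 3.
cell 4 must be orange (only option left). Strike orange from cell 2, cell 3, cell 6.
That leaves cell 6 = blue.
cell 3 has just one choice, so cell 3 = white. Remove white from cell 2, cell 5.
That leaves cell 2 = purple. Eliminate purple elsewhere: cell 5.
cell 5 must be green (only option left).

cell 1=black, cell 2=purple, cell 3=white, cell 4=orange, cell 5=green, cell 6=blue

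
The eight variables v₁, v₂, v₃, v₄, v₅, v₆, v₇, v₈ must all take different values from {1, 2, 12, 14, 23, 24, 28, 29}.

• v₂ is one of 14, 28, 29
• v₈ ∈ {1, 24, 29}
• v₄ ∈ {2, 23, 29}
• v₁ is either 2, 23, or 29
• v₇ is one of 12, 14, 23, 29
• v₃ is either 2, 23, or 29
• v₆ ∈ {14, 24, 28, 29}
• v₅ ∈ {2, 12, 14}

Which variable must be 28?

v₂

Among the 8 variables, 1 fits only v₈ (and all 8 values in {1, 2, 12, 14, 23, 24, 28, 29} must be used), so v₈ = 1.
Among the 7 still-open variables, 24 fits only v₆ (and all 7 values in {2, 12, 14, 23, 24, 28, 29} must be used), so v₆ = 24.
The 6 still-open variables draw from only 6 values {2, 12, 14, 23, 28, 29}, so each is used; only v₂ can be 28, hence v₂ = 28.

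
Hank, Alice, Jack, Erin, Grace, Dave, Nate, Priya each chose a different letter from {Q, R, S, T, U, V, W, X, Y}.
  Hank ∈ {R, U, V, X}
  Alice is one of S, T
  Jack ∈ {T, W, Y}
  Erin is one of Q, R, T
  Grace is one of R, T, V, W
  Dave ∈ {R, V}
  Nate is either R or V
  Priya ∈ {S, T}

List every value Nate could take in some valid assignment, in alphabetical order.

R, V

Alice and Priya between them cover only {S, T} — a naked pair. Remove those values from Jack, Erin, Grace.
Dave and Nate between them cover only {R, V} — a naked pair. Remove those values from Hank, Erin, Grace.
Erin has just one choice, so Erin = Q.
That leaves Grace = W. Eliminate W elsewhere: Jack.
Jack must be Y (only option left).
No further eliminations apply; Nate can still be any of R, V.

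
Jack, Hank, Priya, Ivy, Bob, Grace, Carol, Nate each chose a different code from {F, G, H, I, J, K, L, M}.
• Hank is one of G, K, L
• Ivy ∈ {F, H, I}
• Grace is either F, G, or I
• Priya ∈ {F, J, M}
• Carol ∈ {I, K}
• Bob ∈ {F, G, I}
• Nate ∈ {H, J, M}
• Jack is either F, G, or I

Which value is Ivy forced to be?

H

Among the 8 variables, L fits only Hank (and all 8 values in {F, G, H, I, J, K, L, M} must be used), so Hank = L.
Among the 7 still-open variables, K fits only Carol (and all 7 values in {F, G, H, I, J, K, M} must be used), so Carol = K.
Jack, Bob, Grace between them cover only {F, G, I} — a naked triple. Remove those values from Priya, Ivy.
So Ivy = H.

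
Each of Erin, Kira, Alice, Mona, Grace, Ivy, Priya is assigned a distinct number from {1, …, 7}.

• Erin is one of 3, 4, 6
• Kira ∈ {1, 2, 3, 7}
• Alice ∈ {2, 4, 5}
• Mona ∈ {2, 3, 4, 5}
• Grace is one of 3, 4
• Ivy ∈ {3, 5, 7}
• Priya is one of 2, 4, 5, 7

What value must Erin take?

The 7 variables draw from only 7 values {1, 2, 3, 4, 5, 6, 7}, so each is used; only Kira can be 1, hence Kira = 1.
The 6 still-open variables together cover exactly {2, 3, 4, 5, 6, 7} — 6 values for 6 variables — and 6 appears only in Erin's list, so Erin = 6.

6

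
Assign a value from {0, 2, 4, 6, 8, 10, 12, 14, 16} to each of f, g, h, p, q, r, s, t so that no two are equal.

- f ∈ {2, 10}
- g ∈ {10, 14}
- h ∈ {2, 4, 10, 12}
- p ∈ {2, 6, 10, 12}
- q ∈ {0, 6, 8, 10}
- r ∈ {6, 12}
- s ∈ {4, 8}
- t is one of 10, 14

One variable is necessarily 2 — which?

Among the 8 variables, 0 fits only q (and all 8 values in {0, 2, 4, 6, 8, 10, 12, 14} must be used), so q = 0.
Among the 7 still-open variables, 8 fits only s (and all 7 values in {2, 4, 6, 8, 10, 12, 14} must be used), so s = 8.
The 6 still-open variables draw from only 6 values {2, 4, 6, 10, 12, 14}, so each is used; only h can be 4, hence h = 4.
g and t between them cover only {10, 14} — a naked pair. Remove those values from f, p.
So 2 goes to f.

f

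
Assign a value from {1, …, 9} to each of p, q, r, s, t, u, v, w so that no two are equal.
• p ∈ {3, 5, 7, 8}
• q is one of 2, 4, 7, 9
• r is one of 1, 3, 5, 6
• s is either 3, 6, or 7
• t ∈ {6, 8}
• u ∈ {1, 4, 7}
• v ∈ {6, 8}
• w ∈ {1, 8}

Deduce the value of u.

t and v share exactly the 2 values {6, 8}; by pigeonhole those values go to them, so strike 6, 8 from p, r, s, w.
w has just one choice, so w = 1. Strike 1 from r, u.
p, r, s between them cover only {3, 5, 7} — a naked triple. Remove those values from q, u.
So u = 4.

4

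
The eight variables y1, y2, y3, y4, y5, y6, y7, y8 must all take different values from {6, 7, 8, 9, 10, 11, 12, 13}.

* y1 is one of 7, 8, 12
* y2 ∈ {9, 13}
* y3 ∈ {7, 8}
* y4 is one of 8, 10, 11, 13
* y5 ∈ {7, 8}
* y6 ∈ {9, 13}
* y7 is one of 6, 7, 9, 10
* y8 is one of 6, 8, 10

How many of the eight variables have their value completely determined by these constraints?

2

The 8 variables together cover exactly {6, 7, 8, 9, 10, 11, 12, 13} — 8 values for 8 variables — and 11 appears only in y4's list, so y4 = 11.
The 7 still-open variables draw from only 7 values {6, 7, 8, 9, 10, 12, 13}, so each is used; only y1 can be 12, hence y1 = 12.
The 2 variables y2 and y6 are confined to {9, 13}, which locks those values in; drop them from y7.
The 2 variables y3 and y5 are confined to {7, 8}, which locks those values in; drop them from y7, y8.
Determined: y1=12, y4=11. The other variables each still have more than one consistent value. That makes 2.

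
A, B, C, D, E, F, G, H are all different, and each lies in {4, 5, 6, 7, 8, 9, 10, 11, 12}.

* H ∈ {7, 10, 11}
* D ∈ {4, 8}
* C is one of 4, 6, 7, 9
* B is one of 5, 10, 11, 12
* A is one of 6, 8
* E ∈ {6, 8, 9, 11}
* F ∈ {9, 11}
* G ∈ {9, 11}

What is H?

10

The 2 variables F and G are confined to {9, 11}, which locks those values in; drop them from B, C, E, H.
A and E between them cover only {6, 8} — a naked pair. Remove those values from C, D.
D's domain is down to {4}, so D = 4. Strike 4 from C.
That leaves C = 7. Eliminate 7 elsewhere: H.
So H = 10.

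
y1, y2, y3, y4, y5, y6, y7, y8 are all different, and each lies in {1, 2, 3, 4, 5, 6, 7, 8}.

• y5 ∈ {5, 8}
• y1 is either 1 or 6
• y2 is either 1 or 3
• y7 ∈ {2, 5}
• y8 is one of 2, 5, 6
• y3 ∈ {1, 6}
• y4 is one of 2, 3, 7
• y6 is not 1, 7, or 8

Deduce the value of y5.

8

The 8 variables together cover exactly {1, 2, 3, 4, 5, 6, 7, 8} — 8 values for 8 variables — and 4 appears only in y6's list, so y6 = 4.
The 7 still-open variables draw from only 7 values {1, 2, 3, 5, 6, 7, 8}, so each is used; only y4 can be 7, hence y4 = 7.
The 6 still-open variables draw from only 6 values {1, 2, 3, 5, 6, 8}, so each is used; only y2 can be 3, hence y2 = 3.
The 5 still-open variables draw from only 5 values {1, 2, 5, 6, 8}, so each is used; only y5 can be 8, hence y5 = 8.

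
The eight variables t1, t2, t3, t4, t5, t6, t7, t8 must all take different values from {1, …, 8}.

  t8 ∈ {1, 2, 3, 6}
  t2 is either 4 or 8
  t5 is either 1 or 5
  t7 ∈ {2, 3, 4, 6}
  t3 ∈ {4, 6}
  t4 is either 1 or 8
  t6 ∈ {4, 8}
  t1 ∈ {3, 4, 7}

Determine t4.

The 8 variables draw from only 8 values {1, 2, 3, 4, 5, 6, 7, 8}, so each is used; only t5 can be 5, hence t5 = 5.
Among the 7 still-open variables, 7 fits only t1 (and all 7 values in {1, 2, 3, 4, 6, 7, 8} must be used), so t1 = 7.
The 2 variables t2 and t6 are confined to {4, 8}, which locks those values in; drop them from t3, t4, t7.
So t4 = 1.

1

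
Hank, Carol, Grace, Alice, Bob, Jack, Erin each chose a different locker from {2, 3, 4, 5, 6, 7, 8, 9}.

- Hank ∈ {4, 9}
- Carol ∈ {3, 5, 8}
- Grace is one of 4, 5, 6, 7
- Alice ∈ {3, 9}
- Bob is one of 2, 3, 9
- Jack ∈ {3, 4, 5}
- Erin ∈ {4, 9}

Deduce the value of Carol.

Hank and Erin share exactly the 2 values {4, 9}; by pigeonhole those values go to them, so strike 4, 9 from Grace, Alice, Bob, Jack.
That leaves Alice = 3. Remove 3 from Carol, Bob, Jack.
Bob must be 2 (only option left).
Jack's domain is down to {5}, so Jack = 5. Remove 5 from Carol, Grace.
So Carol = 8.

8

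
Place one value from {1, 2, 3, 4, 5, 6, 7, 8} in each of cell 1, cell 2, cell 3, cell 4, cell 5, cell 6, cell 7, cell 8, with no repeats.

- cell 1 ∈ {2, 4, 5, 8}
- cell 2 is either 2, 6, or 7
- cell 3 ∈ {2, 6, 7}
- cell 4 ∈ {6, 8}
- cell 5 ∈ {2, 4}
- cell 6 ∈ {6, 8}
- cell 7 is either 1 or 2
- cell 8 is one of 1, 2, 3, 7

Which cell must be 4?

cell 5

The 8 variables draw from only 8 values {1, 2, 3, 4, 5, 6, 7, 8}, so each is used; only cell 8 can be 3, hence cell 8 = 3.
The 7 still-open variables draw from only 7 values {1, 2, 4, 5, 6, 7, 8}, so each is used; only cell 7 can be 1, hence cell 7 = 1.
The 6 still-open variables together cover exactly {2, 4, 5, 6, 7, 8} — 6 values for 6 variables — and 5 appears only in cell 1's list, so cell 1 = 5.
Among the 5 still-open variables, 4 fits only cell 5 (and all 5 values in {2, 4, 6, 7, 8} must be used), so cell 5 = 4.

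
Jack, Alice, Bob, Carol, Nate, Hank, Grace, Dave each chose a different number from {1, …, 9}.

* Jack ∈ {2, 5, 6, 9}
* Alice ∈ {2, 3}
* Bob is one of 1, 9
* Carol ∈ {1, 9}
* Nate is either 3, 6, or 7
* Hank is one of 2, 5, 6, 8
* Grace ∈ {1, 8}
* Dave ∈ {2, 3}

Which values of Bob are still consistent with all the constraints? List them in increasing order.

1, 9

The 8 variables draw from only 8 values {1, 2, 3, 5, 6, 7, 8, 9}, so each is used; only Nate can be 7, hence Nate = 7.
Alice and Dave between them cover only {2, 3} — a naked pair. Remove those values from Jack, Hank.
Bob and Carol share exactly the 2 values {1, 9}; by pigeonhole those values go to them, so strike 1, 9 from Jack, Grace.
That leaves Grace = 8. Strike 8 from Hank.
No further eliminations apply; Bob can still be any of 1, 9.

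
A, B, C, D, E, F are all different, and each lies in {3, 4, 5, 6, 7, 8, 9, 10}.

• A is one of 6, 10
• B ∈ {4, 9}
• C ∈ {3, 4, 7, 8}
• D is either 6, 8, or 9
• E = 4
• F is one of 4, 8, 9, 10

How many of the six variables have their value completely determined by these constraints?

2

E's domain is down to {4}, so E = 4. Remove 4 from B, C, F.
That leaves B = 9. So D, F can't be 9.
A, D, F between them cover only {6, 8, 10} — a naked triple. Remove those values from C.
Determined: B=9, E=4. The other variables each still have more than one consistent value. That makes 2.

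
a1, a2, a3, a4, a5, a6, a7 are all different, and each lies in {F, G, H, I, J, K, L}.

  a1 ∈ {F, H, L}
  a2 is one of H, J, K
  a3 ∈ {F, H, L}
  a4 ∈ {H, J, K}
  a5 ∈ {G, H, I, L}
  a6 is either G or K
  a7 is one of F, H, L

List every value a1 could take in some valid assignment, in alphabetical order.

F, H, L

Among the 7 variables, I fits only a5 (and all 7 values in {F, G, H, I, J, K, L} must be used), so a5 = I.
The 6 still-open variables together cover exactly {F, G, H, J, K, L} — 6 values for 6 variables — and G appears only in a6's list, so a6 = G.
a1, a3, a7 share exactly the 3 values {F, H, L}; by pigeonhole those values go to them, so strike F, H, L from a2, a4.
No further eliminations apply; a1 can still be any of F, H, L.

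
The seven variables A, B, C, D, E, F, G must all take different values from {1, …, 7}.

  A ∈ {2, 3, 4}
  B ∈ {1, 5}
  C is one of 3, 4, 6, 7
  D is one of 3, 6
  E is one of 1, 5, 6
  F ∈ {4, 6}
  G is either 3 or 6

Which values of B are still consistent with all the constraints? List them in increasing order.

1, 5

Among the 7 variables, 2 fits only A (and all 7 values in {1, 2, 3, 4, 5, 6, 7} must be used), so A = 2.
Among the 6 still-open variables, 7 fits only C (and all 6 values in {1, 3, 4, 5, 6, 7} must be used), so C = 7.
The 5 still-open variables draw from only 5 values {1, 3, 4, 5, 6}, so each is used; only F can be 4, hence F = 4.
D and G between them cover only {3, 6} — a naked pair. Remove those values from E.
No further eliminations apply; B can still be any of 1, 5.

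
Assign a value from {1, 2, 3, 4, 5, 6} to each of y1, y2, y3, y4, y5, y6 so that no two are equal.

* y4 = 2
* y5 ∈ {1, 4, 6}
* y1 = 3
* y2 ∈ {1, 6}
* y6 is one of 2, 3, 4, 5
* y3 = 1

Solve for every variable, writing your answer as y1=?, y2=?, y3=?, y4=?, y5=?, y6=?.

y1=3, y2=6, y3=1, y4=2, y5=4, y6=5

y1's domain is down to {3}, so y1 = 3. Strike 3 from y6.
y3 has just one choice, so y3 = 1. Remove 1 from y2, y5.
y4's domain is down to {2}, so y4 = 2. So y6 can't be 2.
That leaves y2 = 6. Strike 6 from y5.
y5 must be 4 (only option left). Eliminate 4 elsewhere: y6.
y6's domain is down to {5}, so y6 = 5.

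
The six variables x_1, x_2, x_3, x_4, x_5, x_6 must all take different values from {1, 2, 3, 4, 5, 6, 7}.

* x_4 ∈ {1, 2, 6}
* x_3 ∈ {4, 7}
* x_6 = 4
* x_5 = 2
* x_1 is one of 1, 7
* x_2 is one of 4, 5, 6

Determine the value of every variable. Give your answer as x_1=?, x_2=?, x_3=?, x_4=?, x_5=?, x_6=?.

x_5 has just one choice, so x_5 = 2. Strike 2 from x_4.
x_6 has just one choice, so x_6 = 4. Strike 4 from x_2, x_3.
x_3 must be 7 (only option left). Strike 7 from x_1.
x_1 must be 1 (only option left). Strike 1 from x_4.
x_4 must be 6 (only option left). Eliminate 6 elsewhere: x_2.
x_2's domain is down to {5}, so x_2 = 5.

x_1=1, x_2=5, x_3=7, x_4=6, x_5=2, x_6=4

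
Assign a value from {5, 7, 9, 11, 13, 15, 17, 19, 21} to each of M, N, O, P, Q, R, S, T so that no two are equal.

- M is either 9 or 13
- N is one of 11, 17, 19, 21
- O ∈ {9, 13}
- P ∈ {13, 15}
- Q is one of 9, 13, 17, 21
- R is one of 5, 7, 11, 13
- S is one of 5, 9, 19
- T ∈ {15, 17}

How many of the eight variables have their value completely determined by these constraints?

The 2 variables M and O are confined to {9, 13}, which locks those values in; drop them from P, Q, R, S.
P has just one choice, so P = 15. Remove 15 from T.
T's domain is down to {17}, so T = 17. Remove 17 from N, Q.
That leaves Q = 21. Eliminate 21 elsewhere: N.
Determined: P=15, Q=21, T=17. The other variables each still have more than one consistent value. That makes 3.

3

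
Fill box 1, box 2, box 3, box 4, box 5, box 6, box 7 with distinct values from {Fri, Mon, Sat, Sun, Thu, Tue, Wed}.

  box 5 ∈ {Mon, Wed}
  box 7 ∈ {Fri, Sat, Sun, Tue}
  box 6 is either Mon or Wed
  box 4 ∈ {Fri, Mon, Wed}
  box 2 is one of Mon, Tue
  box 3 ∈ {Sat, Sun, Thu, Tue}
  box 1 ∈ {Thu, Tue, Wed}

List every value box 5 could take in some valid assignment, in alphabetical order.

box 5 and box 6 between them cover only {Mon, Wed} — a naked pair. Remove those values from box 1, box 2, box 4.
box 2's domain is down to {Tue}, so box 2 = Tue. Eliminate Tue elsewhere: box 1, box 3, box 7.
box 4's domain is down to {Fri}, so box 4 = Fri. Remove Fri from box 7.
That leaves box 1 = Thu. Eliminate Thu elsewhere: box 3.
No further eliminations apply; box 5 can still be any of Mon, Wed.

Mon, Wed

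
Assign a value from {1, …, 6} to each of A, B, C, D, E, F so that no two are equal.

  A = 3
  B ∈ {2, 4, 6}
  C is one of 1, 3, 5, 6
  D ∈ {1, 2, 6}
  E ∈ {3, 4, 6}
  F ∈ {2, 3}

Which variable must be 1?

D

A's domain is down to {3}, so A = 3. Strike 3 from C, E, F.
That leaves F = 2. Eliminate 2 elsewhere: B, D.
Among the 4 still-open variables, 5 fits only C (and all 4 values in {1, 4, 5, 6} must be used), so C = 5.
Among the 3 still-open variables, 1 fits only D (and all 3 values in {1, 4, 6} must be used), so D = 1.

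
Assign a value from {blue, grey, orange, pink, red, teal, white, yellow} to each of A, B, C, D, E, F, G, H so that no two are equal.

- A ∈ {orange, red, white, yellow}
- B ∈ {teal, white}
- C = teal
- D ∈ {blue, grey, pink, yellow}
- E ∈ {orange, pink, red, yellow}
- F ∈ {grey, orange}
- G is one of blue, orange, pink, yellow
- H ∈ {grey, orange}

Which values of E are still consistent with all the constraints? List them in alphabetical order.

C must be teal (only option left). So B can't be teal.
B's domain is down to {white}, so B = white. Eliminate white elsewhere: A.
F and H between them cover only {grey, orange} — a naked pair. Remove those values from A, D, E, G.
No further eliminations apply; E can still be any of pink, red, yellow.

pink, red, yellow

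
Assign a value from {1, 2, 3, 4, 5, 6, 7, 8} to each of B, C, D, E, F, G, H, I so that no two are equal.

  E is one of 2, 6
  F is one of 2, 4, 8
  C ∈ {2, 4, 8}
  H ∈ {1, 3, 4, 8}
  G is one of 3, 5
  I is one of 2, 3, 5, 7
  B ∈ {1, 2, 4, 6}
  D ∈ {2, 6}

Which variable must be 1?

B

Among the 8 variables, 7 fits only I (and all 8 values in {1, 2, 3, 4, 5, 6, 7, 8} must be used), so I = 7.
The 7 still-open variables draw from only 7 values {1, 2, 3, 4, 5, 6, 8}, so each is used; only G can be 5, hence G = 5.
The 6 still-open variables together cover exactly {1, 2, 3, 4, 6, 8} — 6 values for 6 variables — and 3 appears only in H's list, so H = 3.
The 5 still-open variables draw from only 5 values {1, 2, 4, 6, 8}, so each is used; only B can be 1, hence B = 1.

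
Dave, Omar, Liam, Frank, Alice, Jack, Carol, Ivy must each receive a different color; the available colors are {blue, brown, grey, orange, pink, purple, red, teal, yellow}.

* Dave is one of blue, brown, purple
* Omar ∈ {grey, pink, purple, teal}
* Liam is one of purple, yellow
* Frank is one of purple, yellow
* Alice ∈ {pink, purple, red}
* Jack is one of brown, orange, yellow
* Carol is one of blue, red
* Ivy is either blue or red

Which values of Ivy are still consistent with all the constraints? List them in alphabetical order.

Liam and Frank between them cover only {purple, yellow} — a naked pair. Remove those values from Dave, Omar, Alice, Jack.
The 2 variables Carol and Ivy are confined to {blue, red}, which locks those values in; drop them from Dave, Alice.
Dave has just one choice, so Dave = brown. Strike brown from Jack.
Alice must be pink (only option left). Strike pink from Omar.
Jack must be orange (only option left).
No further eliminations apply; Ivy can still be any of blue, red.

blue, red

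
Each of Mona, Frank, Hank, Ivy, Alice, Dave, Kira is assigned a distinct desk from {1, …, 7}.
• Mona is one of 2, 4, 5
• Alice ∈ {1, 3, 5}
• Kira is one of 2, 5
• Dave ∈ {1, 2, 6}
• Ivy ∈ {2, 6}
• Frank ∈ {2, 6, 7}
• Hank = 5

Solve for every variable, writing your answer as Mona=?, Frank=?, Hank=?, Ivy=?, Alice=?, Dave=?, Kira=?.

Mona=4, Frank=7, Hank=5, Ivy=6, Alice=3, Dave=1, Kira=2

Hank's domain is down to {5}, so Hank = 5. Remove 5 from Mona, Alice, Kira.
Kira must be 2 (only option left). Eliminate 2 elsewhere: Mona, Frank, Ivy, Dave.
Mona has just one choice, so Mona = 4.
That leaves Ivy = 6. Strike 6 from Frank, Dave.
Dave must be 1 (only option left). Remove 1 from Alice.
Frank has just one choice, so Frank = 7.
Alice must be 3 (only option left).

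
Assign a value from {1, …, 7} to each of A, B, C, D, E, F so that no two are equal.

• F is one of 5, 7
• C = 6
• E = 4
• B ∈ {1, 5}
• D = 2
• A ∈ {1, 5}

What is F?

C has just one choice, so C = 6.
That leaves D = 2.
E must be 4 (only option left).
The 3 still-open variables together cover exactly {1, 5, 7} — 3 values for 3 variables — and 7 appears only in F's list, so F = 7.

7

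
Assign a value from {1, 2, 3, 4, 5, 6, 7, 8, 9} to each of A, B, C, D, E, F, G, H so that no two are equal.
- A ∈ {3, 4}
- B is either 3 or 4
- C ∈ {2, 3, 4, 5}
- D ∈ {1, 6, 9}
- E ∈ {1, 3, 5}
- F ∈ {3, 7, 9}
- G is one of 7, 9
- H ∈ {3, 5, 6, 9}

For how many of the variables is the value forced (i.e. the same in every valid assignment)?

The 8 variables together cover exactly {1, 2, 3, 4, 5, 6, 7, 9} — 8 values for 8 variables — and 2 appears only in C's list, so C = 2.
A and B between them cover only {3, 4} — a naked pair. Remove those values from E, F, H.
F and G between them cover only {7, 9} — a naked pair. Remove those values from D, H.
Determined: C=2. The other variables each still have more than one consistent value. That makes 1.

1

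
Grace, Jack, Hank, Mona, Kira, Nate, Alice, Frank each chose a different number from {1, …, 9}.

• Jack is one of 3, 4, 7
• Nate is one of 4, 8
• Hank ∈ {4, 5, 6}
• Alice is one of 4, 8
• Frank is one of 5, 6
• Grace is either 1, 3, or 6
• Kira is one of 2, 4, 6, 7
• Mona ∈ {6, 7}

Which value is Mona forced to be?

7

The 8 variables together cover exactly {1, 2, 3, 4, 5, 6, 7, 8} — 8 values for 8 variables — and 1 appears only in Grace's list, so Grace = 1.
Among the 7 still-open variables, 2 fits only Kira (and all 7 values in {2, 3, 4, 5, 6, 7, 8} must be used), so Kira = 2.
The 6 still-open variables draw from only 6 values {3, 4, 5, 6, 7, 8}, so each is used; only Jack can be 3, hence Jack = 3.
The 5 still-open variables draw from only 5 values {4, 5, 6, 7, 8}, so each is used; only Mona can be 7, hence Mona = 7.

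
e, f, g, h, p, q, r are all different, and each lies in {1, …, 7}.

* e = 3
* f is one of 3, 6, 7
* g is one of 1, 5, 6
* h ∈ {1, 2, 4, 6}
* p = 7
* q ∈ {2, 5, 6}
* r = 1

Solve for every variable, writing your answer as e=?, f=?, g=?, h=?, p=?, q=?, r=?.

e's domain is down to {3}, so e = 3. Strike 3 from f.
p has just one choice, so p = 7. Remove 7 from f.
r's domain is down to {1}, so r = 1. Remove 1 from g, h.
That leaves f = 6. Strike 6 from g, h, q.
g has just one choice, so g = 5. Eliminate 5 elsewhere: q.
q has just one choice, so q = 2. Strike 2 from h.
h has just one choice, so h = 4.

e=3, f=6, g=5, h=4, p=7, q=2, r=1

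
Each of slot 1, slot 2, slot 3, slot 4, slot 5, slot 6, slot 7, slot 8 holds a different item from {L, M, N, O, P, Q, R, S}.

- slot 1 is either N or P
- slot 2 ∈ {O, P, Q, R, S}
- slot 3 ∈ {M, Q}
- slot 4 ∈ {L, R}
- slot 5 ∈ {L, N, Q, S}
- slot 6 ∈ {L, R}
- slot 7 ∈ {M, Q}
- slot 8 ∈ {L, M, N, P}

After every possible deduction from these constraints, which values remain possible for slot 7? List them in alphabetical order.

M, Q

Among the 8 variables, O fits only slot 2 (and all 8 values in {L, M, N, O, P, Q, R, S} must be used), so slot 2 = O.
The 7 still-open variables together cover exactly {L, M, N, P, Q, R, S} — 7 values for 7 variables — and S appears only in slot 5's list, so slot 5 = S.
The 2 variables slot 3 and slot 7 are confined to {M, Q}, which locks those values in; drop them from slot 8.
The 2 variables slot 4 and slot 6 are confined to {L, R}, which locks those values in; drop them from slot 8.
No further eliminations apply; slot 7 can still be any of M, Q.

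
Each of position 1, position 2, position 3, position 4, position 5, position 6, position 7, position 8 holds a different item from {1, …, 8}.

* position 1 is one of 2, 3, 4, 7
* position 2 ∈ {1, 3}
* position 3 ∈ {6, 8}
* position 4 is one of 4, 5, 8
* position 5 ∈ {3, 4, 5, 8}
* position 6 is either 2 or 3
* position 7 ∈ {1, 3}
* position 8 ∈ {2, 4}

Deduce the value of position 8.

4

The 8 variables together cover exactly {1, 2, 3, 4, 5, 6, 7, 8} — 8 values for 8 variables — and 6 appears only in position 3's list, so position 3 = 6.
Among the 7 still-open variables, 7 fits only position 1 (and all 7 values in {1, 2, 3, 4, 5, 7, 8} must be used), so position 1 = 7.
The 2 variables position 2 and position 7 are confined to {1, 3}, which locks those values in; drop them from position 5, position 6.
That leaves position 6 = 2. So position 8 can't be 2.
So position 8 = 4.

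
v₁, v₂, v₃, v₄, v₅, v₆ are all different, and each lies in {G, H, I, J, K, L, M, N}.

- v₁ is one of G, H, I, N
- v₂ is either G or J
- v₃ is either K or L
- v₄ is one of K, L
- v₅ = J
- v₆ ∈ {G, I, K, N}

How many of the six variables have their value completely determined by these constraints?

v₅'s domain is down to {J}, so v₅ = J. Remove J from v₂.
v₂'s domain is down to {G}, so v₂ = G. Strike G from v₁, v₆.
v₃ and v₄ between them cover only {K, L} — a naked pair. Remove those values from v₆.
Determined: v₂=G, v₅=J. The other variables each still have more than one consistent value. That makes 2.

2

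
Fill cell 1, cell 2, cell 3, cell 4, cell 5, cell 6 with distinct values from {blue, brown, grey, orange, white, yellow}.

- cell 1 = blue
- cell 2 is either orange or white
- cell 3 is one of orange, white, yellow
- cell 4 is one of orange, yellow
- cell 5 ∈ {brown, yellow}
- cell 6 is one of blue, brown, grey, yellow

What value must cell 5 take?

cell 1's domain is down to {blue}, so cell 1 = blue. Eliminate blue elsewhere: cell 6.
The 5 still-open variables together cover exactly {brown, grey, orange, white, yellow} — 5 values for 5 variables — and grey appears only in cell 6's list, so cell 6 = grey.
The 4 still-open variables draw from only 4 values {brown, orange, white, yellow}, so each is used; only cell 5 can be brown, hence cell 5 = brown.

brown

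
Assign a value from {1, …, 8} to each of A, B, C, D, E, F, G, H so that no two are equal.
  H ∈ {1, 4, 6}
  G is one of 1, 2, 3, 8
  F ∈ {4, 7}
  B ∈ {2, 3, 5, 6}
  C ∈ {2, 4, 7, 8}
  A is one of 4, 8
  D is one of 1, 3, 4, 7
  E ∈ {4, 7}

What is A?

8

Among the 8 variables, 5 fits only B (and all 8 values in {1, 2, 3, 4, 5, 6, 7, 8} must be used), so B = 5.
The 7 still-open variables draw from only 7 values {1, 2, 3, 4, 6, 7, 8}, so each is used; only H can be 6, hence H = 6.
E and F share exactly the 2 values {4, 7}; by pigeonhole those values go to them, so strike 4, 7 from A, C, D.
So A = 8.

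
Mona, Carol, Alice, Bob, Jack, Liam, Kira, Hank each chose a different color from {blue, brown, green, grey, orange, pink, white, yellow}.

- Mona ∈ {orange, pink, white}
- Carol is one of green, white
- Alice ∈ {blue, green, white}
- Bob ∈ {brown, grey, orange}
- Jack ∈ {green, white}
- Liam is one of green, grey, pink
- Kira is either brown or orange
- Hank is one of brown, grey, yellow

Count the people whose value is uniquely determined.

2

The 8 variables draw from only 8 values {blue, brown, green, grey, orange, pink, white, yellow}, so each is used; only Alice can be blue, hence Alice = blue.
The 7 still-open variables together cover exactly {brown, green, grey, orange, pink, white, yellow} — 7 values for 7 variables — and yellow appears only in Hank's list, so Hank = yellow.
Carol and Jack share exactly the 2 values {green, white}; by pigeonhole those values go to them, so strike green, white from Mona, Liam.
Determined: Alice=blue, Hank=yellow. The other people each still have more than one consistent value. That makes 2.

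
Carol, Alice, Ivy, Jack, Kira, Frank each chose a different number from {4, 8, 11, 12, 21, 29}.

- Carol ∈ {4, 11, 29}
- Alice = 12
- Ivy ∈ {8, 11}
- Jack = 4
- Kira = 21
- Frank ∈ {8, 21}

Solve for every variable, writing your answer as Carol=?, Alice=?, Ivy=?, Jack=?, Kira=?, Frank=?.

Alice must be 12 (only option left).
Jack's domain is down to {4}, so Jack = 4. Remove 4 from Carol.
That leaves Kira = 21. Strike 21 from Frank.
Frank must be 8 (only option left). Eliminate 8 elsewhere: Ivy.
Ivy's domain is down to {11}, so Ivy = 11. Remove 11 from Carol.
Carol's domain is down to {29}, so Carol = 29.

Carol=29, Alice=12, Ivy=11, Jack=4, Kira=21, Frank=8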